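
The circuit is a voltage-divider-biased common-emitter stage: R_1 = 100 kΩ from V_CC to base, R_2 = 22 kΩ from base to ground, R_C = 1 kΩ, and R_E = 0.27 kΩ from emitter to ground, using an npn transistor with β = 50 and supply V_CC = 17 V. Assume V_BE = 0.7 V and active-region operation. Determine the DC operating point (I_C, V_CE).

Thevenize the base divider: V_Th = V_CC·R_2/(R_1+R_2) = 17×22/122 = 3.07 V, R_Th = R_1‖R_2 = 18 kΩ.
Base-emitter loop: V_Th = I_B·R_Th + V_BE + (β+1)I_B·R_E, so I_B = (3.07 − 0.7) / (18 + 51×0.27) = 0.0744 mA.
I_C = β·I_B = 50×0.0744 = 3.72 mA, and I_E = (β+1)I_B = 3.79 mA.
V_CE = V_CC − I_C·R_C − I_E·R_E = 17 − 3.72×1 − 3.79×0.27 = 12.3 V.
V_CE = 12.3 V > 0.2 V confirms active-region operation.

I_C ≈ 3.7 mA, V_CE ≈ 12 V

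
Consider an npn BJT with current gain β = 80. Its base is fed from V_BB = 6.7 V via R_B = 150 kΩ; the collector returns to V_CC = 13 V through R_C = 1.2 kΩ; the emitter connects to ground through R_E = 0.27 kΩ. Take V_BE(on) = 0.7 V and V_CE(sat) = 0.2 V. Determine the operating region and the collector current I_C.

active; I_C ≈ 2.8 mA

Assume active. Base-emitter loop: I_B = (V_BB − V_BE)/(R_B + (β+1)R_E) = (6.7 − 0.7)/(150 + 81×0.27) = 0.0349 mA.
I_C = β·I_B = 80×0.0349 = 2.79 mA.
V_CE = V_CC − I_C·R_C − I_E·R_E = 13 − 2.79×1.2 − 2.83×0.27 = 8.89 V > V_CE(sat), so the active-region assumption holds.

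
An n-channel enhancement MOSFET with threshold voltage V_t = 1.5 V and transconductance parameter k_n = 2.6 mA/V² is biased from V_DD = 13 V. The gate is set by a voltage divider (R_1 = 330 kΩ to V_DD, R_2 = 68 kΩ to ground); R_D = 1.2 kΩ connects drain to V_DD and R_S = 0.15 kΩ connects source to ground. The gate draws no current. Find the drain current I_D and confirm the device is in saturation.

V_G = V_DD·R_2/(R_1+R_2) = 13×68/398 = 2.22 V.
Assume saturation: I_D = (k_n/2)(V_GS − V_t)² with V_GS = V_G − I_D·R_S = 2.22 − 0.15·I_D.
Substituting gives 0.0292·I_D² − 1.28·I_D + 0.676 = 0, with roots I_D = 0.534 or 43.3 mA.
The root I_D = 43.3 mA gives V_GS = -4.27 V ≤ V_t, so take I_D = 0.534 mA.
Then V_GS = 2.14 V and V_DS = V_DD − I_D(R_D+R_S) = 13 − 0.534×1.35 = 12.3 V.
Saturation requires V_DS ≥ V_GS − V_t = 0.641 V; 12.3 ≥ 0.641 ✓.

I_D ≈ 0.53 mA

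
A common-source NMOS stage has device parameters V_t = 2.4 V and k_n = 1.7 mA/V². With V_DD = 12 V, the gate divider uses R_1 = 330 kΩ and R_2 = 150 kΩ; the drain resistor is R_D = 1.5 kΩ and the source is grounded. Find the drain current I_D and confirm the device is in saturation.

I_D ≈ 1.5 mA

V_G = V_DD·R_2/(R_1+R_2) = 12×150/480 = 3.75 V. With the source grounded, V_GS = V_G = 3.75 V.
Assume saturation: I_D = (k_n/2)(V_GS − V_t)² = (1.7/2)×(3.75 − 2.4)² = 0.85×1.35² = 1.55 mA.
V_DS = V_DD − I_D·R_D = 12 − 1.55×1.5 = 9.68 V.
Saturation requires V_DS ≥ V_GS − V_t = 1.35 V; 9.68 ≥ 1.35 ✓.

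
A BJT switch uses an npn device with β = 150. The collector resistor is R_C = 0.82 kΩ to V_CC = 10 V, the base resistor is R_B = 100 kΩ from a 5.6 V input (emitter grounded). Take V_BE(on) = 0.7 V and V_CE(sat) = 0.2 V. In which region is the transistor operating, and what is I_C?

Assume active. Base-emitter loop: I_B = (V_BB − V_BE)/R_B = (5.6 − 0.7)/100 = 0.049 mA.
I_C = β·I_B = 150×0.049 = 7.35 mA.
V_CE = V_CC − I_C·R_C = 10 − 7.35×0.82 = 3.97 V > V_CE(sat), so the active-region assumption holds.

active; I_C ≈ 7.3 mA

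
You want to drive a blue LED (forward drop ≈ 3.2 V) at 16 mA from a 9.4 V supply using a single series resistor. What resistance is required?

R ≈ 0.39 kΩ

The resistor drops V_S − V_D = 9.4 − 3.2 = 6.2 V at 16 mA.
R = 6.2 V / 16 mA = 0.388 kΩ.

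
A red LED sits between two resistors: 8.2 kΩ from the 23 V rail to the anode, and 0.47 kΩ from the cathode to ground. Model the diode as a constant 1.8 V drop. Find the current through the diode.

I ≈ 2.4 mA

The two resistors are in series with the diode, so KVL gives 23 = I·8.2 + 1.8 + I·0.47.
I = (23 − 1.8) / (8.2 + 0.47) kΩ = 21.2 / 8.67 = 2.45 mA.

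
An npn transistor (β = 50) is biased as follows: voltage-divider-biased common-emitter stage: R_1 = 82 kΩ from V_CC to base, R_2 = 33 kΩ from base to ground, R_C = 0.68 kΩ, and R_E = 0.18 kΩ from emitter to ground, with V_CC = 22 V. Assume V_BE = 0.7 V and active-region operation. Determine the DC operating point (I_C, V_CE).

I_C ≈ 8.6 mA, V_CE ≈ 15 V

Thevenize the base divider: V_Th = V_CC·R_2/(R_1+R_2) = 22×33/115 = 6.31 V, R_Th = R_1‖R_2 = 23.5 kΩ.
Base-emitter loop: V_Th = I_B·R_Th + V_BE + (β+1)I_B·R_E, so I_B = (6.31 − 0.7) / (23.5 + 51×0.18) = 0.172 mA.
I_C = β·I_B = 50×0.172 = 8.58 mA, and I_E = (β+1)I_B = 8.75 mA.
V_CE = V_CC − I_C·R_C − I_E·R_E = 22 − 8.58×0.68 − 8.75×0.18 = 14.6 V.
V_CE = 14.6 V > 0.2 V confirms active-region operation.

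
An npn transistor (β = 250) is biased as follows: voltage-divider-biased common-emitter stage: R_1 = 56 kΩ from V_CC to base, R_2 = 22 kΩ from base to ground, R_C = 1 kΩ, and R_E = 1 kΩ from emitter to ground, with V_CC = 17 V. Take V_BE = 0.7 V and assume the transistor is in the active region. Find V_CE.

Thevenize the base divider: V_Th = V_CC·R_2/(R_1+R_2) = 17×22/78 = 4.79 V, R_Th = R_1‖R_2 = 15.8 kΩ.
Base-emitter loop: V_Th = I_B·R_Th + V_BE + (β+1)I_B·R_E, so I_B = (4.79 − 0.7) / (15.8 + 251×1) = 0.0153 mA.
I_C = β·I_B = 250×0.0153 = 3.84 mA, and I_E = (β+1)I_B = 3.85 mA.
V_CE = V_CC − I_C·R_C − I_E·R_E = 17 − 3.84×1 − 3.85×1 = 9.31 V.
V_CE = 9.31 V > 0.2 V confirms active-region operation.

V_CE ≈ 9.3 V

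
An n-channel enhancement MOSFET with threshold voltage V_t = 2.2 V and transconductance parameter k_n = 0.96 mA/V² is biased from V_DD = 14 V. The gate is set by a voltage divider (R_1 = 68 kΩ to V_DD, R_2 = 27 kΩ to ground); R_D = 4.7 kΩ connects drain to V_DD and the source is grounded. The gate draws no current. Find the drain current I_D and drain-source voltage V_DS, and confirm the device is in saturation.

V_G = V_DD·R_2/(R_1+R_2) = 14×27/95 = 3.98 V. With the source grounded, V_GS = V_G = 3.98 V.
Assume saturation: I_D = (k_n/2)(V_GS − V_t)² = (0.96/2)×(3.98 − 2.2)² = 0.48×1.78² = 1.52 mA.
V_DS = V_DD − I_D·R_D = 14 − 1.52×4.7 = 6.86 V.
Saturation requires V_DS ≥ V_GS − V_t = 1.78 V; 6.86 ≥ 1.78 ✓.

I_D ≈ 1.5 mA, V_DS ≈ 6.9 V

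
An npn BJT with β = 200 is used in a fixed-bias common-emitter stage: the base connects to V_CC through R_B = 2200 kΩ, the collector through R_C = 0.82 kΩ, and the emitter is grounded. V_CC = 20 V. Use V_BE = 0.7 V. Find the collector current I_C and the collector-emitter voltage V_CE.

Base loop: V_CC = I_B·R_B + V_BE, so I_B = (20 − 0.7)/2200 kΩ = 0.00877 mA.
In the active region I_C = β·I_B = 200 × 0.00877 = 1.75 mA.
Collector loop: V_CE = V_CC − I_C·R_C = 20 − 1.75×0.82 = 18.6 V.
Since V_CE = 18.6 V > V_CE(sat) ≈ 0.2 V, the transistor is in the active region as assumed.

I_C ≈ 1.8 mA, V_CE ≈ 19 V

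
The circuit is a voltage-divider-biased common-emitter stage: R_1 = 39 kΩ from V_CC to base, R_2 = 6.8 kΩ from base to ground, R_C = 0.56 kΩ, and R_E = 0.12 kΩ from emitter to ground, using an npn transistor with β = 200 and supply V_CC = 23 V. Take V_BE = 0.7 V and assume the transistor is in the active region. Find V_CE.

V_CE ≈ 11 V

Thevenize the base divider: V_Th = V_CC·R_2/(R_1+R_2) = 23×6.8/45.8 = 3.41 V, R_Th = R_1‖R_2 = 5.79 kΩ.
Base-emitter loop: V_Th = I_B·R_Th + V_BE + (β+1)I_B·R_E, so I_B = (3.41 − 0.7) / (5.79 + 201×0.12) = 0.0908 mA.
I_C = β·I_B = 200×0.0908 = 18.2 mA, and I_E = (β+1)I_B = 18.2 mA.
V_CE = V_CC − I_C·R_C − I_E·R_E = 23 − 18.2×0.56 − 18.2×0.12 = 10.6 V.
V_CE = 10.6 V > 0.2 V confirms active-region operation.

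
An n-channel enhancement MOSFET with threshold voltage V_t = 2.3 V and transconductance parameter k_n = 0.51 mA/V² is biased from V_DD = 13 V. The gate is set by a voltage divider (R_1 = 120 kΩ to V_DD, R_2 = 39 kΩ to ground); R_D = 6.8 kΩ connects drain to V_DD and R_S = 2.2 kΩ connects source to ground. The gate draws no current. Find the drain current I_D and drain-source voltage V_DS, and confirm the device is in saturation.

I_D ≈ 0.11 mA, V_DS ≈ 12 V

V_G = V_DD·R_2/(R_1+R_2) = 13×39/159 = 3.19 V.
Assume saturation: I_D = (k_n/2)(V_GS − V_t)² with V_GS = V_G − I_D·R_S = 3.19 − 2.2·I_D.
Substituting gives 1.23·I_D² − 2·I_D + 0.201 = 0, with roots I_D = 0.108 or 1.51 mA.
The root I_D = 1.51 mA gives V_GS = -0.133 V ≤ V_t, so take I_D = 0.108 mA.
Then V_GS = 2.95 V and V_DS = V_DD − I_D(R_D+R_S) = 13 − 0.108×9 = 12 V.
Saturation requires V_DS ≥ V_GS − V_t = 0.651 V; 12 ≥ 0.651 ✓.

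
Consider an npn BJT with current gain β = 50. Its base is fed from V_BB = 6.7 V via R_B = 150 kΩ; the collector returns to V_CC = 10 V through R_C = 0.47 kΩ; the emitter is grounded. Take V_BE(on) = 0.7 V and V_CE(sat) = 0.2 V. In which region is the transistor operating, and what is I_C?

Assume active. Base-emitter loop: I_B = (V_BB − V_BE)/R_B = (6.7 − 0.7)/150 = 0.04 mA.
I_C = β·I_B = 50×0.04 = 2 mA.
V_CE = V_CC − I_C·R_C = 10 − 2×0.47 = 9.06 V > V_CE(sat), so the active-region assumption holds.

active; I_C ≈ 2 mA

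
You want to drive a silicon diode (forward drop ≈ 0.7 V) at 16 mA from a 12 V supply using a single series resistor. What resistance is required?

R ≈ 0.71 kΩ

The resistor drops V_S − V_D = 12 − 0.7 = 11.3 V at 16 mA.
R = 11.3 V / 16 mA = 0.706 kΩ.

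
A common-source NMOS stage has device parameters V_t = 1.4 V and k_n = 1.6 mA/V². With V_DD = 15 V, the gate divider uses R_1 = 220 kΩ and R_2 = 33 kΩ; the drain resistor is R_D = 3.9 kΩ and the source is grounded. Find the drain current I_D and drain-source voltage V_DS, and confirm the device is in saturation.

V_G = V_DD·R_2/(R_1+R_2) = 15×33/253 = 1.96 V. With the source grounded, V_GS = V_G = 1.96 V.
Assume saturation: I_D = (k_n/2)(V_GS − V_t)² = (1.6/2)×(1.96 − 1.4)² = 0.8×0.557² = 0.248 mA.
V_DS = V_DD − I_D·R_D = 15 − 0.248×3.9 = 14 V.
Saturation requires V_DS ≥ V_GS − V_t = 0.557 V; 14 ≥ 0.557 ✓.

I_D ≈ 0.25 mA, V_DS ≈ 14 V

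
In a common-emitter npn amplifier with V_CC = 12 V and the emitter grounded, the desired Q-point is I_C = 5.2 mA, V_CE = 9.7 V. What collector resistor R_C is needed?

R_C ≈ 0.44 kΩ

Collector loop: V_CC = I_C·R_C + V_CE.
R_C = (V_CC − V_CE)/I_C = (12 − 9.7)/5.2 = 0.442 kΩ.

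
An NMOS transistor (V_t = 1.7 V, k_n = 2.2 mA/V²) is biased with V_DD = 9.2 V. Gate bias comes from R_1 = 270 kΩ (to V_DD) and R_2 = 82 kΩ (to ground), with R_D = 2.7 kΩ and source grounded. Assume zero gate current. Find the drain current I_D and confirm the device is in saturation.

I_D ≈ 0.22 mA

V_G = V_DD·R_2/(R_1+R_2) = 9.2×82/352 = 2.14 V. With the source grounded, V_GS = V_G = 2.14 V.
Assume saturation: I_D = (k_n/2)(V_GS − V_t)² = (2.2/2)×(2.14 − 1.7)² = 1.1×0.443² = 0.216 mA.
V_DS = V_DD − I_D·R_D = 9.2 − 0.216×2.7 = 8.62 V.
Saturation requires V_DS ≥ V_GS − V_t = 0.443 V; 8.62 ≥ 0.443 ✓.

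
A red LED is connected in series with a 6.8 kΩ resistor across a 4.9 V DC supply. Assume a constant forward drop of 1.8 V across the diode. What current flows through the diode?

KVL around the loop: 4.9 = V_D + I·R = 1.8 + I × 6.8 kΩ.
So I = (4.9 − 1.8) / 6.8 kΩ = 3.1 / 6.8 = 0.456 mA.

I ≈ 0.46 mA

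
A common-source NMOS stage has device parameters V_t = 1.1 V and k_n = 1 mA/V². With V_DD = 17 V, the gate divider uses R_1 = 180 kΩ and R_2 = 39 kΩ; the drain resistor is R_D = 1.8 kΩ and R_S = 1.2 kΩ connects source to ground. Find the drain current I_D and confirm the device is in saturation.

I_D ≈ 0.65 mA

V_G = V_DD·R_2/(R_1+R_2) = 17×39/219 = 3.03 V.
Assume saturation: I_D = (k_n/2)(V_GS − V_t)² with V_GS = V_G − I_D·R_S = 3.03 − 1.2·I_D.
Substituting gives 0.72·I_D² − 3.31·I_D + 1.86 = 0, with roots I_D = 0.653 or 3.95 mA.
The root I_D = 3.95 mA gives V_GS = -1.71 V ≤ V_t, so take I_D = 0.653 mA.
Then V_GS = 2.24 V and V_DS = V_DD − I_D(R_D+R_S) = 17 − 0.653×3 = 15 V.
Saturation requires V_DS ≥ V_GS − V_t = 1.14 V; 15 ≥ 1.14 ✓.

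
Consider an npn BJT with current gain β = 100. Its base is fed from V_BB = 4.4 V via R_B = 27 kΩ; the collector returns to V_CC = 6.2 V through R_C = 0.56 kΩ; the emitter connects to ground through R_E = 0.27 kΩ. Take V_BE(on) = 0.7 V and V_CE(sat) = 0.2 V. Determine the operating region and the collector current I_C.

active; I_C ≈ 6.8 mA

Assume active. Base-emitter loop: I_B = (V_BB − V_BE)/(R_B + (β+1)R_E) = (4.4 − 0.7)/(27 + 101×0.27) = 0.0682 mA.
I_C = β·I_B = 100×0.0682 = 6.82 mA.
V_CE = V_CC − I_C·R_C − I_E·R_E = 6.2 − 6.82×0.56 − 6.89×0.27 = 0.523 V > V_CE(sat), so the active-region assumption holds.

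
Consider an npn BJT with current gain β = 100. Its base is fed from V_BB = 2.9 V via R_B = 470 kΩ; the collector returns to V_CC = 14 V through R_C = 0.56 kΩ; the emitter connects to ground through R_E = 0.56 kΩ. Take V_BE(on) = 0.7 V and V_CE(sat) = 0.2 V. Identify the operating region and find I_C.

Assume active. Base-emitter loop: I_B = (V_BB − V_BE)/(R_B + (β+1)R_E) = (2.9 − 0.7)/(470 + 101×0.56) = 0.00418 mA.
I_C = β·I_B = 100×0.00418 = 0.418 mA.
V_CE = V_CC − I_C·R_C − I_E·R_E = 14 − 0.418×0.56 − 0.422×0.56 = 13.5 V > V_CE(sat), so the active-region assumption holds.

active; I_C ≈ 0.42 mA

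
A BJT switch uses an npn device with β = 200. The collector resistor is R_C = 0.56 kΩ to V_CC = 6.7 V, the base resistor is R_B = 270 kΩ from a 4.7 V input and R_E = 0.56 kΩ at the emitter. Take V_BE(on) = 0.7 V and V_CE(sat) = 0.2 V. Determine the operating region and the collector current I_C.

Assume active. Base-emitter loop: I_B = (V_BB − V_BE)/(R_B + (β+1)R_E) = (4.7 − 0.7)/(270 + 201×0.56) = 0.0105 mA.
I_C = β·I_B = 200×0.0105 = 2.09 mA.
V_CE = V_CC − I_C·R_C − I_E·R_E = 6.7 − 2.09×0.56 − 2.1×0.56 = 4.35 V > V_CE(sat), so the active-region assumption holds.

active; I_C ≈ 2.1 mA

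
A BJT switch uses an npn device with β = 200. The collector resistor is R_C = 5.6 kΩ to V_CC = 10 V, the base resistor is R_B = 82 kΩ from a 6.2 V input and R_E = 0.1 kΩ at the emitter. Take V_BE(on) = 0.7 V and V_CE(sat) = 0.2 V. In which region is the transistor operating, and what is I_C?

Assume active: I_B = (6.2 − 0.7)/(82 + 201×0.1) = 0.0539 mA, I_C = β·I_B = 10.8 mA.
Then V_CE = 10 − 10.8×5.6 − 10.8×0.1 = -51.4 V < 0.2 V — the active assumption fails.
Re-solve with V_CE = 0.2 V. KCL at the emitter: V_E/R_E = (V_BB−0.7−V_E)/R_B + (V_CC−0.2−V_E)/R_C, giving V_E = 0.178 V.
I_C = (V_CC − 0.2 − V_E)/R_C = (9.8 − 0.178)/5.6 = 1.72 mA.
Check: I_B = (5.5 − 0.178)/82 = 0.0649 mA, and β·I_B = 13 mA > I_C, confirming saturation.

saturation; I_C ≈ 1.7 mA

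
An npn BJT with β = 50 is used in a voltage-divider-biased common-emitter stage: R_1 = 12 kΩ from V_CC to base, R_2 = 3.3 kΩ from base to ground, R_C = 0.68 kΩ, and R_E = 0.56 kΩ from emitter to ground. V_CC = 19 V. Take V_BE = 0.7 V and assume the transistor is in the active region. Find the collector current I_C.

Thevenize the base divider: V_Th = V_CC·R_2/(R_1+R_2) = 19×3.3/15.3 = 4.1 V, R_Th = R_1‖R_2 = 2.59 kΩ.
Base-emitter loop: V_Th = I_B·R_Th + V_BE + (β+1)I_B·R_E, so I_B = (4.1 − 0.7) / (2.59 + 51×0.56) = 0.109 mA.
I_C = β·I_B = 50×0.109 = 5.45 mA, and I_E = (β+1)I_B = 5.56 mA.
V_CE = V_CC − I_C·R_C − I_E·R_E = 19 − 5.45×0.68 − 5.56×0.56 = 12.2 V.
V_CE = 12.2 V > 0.2 V confirms active-region operation.

I_C ≈ 5.5 mA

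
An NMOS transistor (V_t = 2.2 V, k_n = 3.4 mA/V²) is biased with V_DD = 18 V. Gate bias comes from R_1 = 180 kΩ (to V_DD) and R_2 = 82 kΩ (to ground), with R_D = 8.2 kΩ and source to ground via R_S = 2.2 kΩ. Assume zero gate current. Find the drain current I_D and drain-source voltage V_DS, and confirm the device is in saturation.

I_D ≈ 1.2 mA, V_DS ≈ 5.7 V

V_G = V_DD·R_2/(R_1+R_2) = 18×82/262 = 5.63 V.
Assume saturation: I_D = (k_n/2)(V_GS − V_t)² with V_GS = V_G − I_D·R_S = 5.63 − 2.2·I_D.
Substituting gives 8.23·I_D² − 26.7·I_D + 20 = 0, with roots I_D = 1.18 or 2.06 mA.
The root I_D = 2.06 mA gives V_GS = 1.1 V ≤ V_t, so take I_D = 1.18 mA.
Then V_GS = 3.03 V and V_DS = V_DD − I_D(R_D+R_S) = 18 − 1.18×10.4 = 5.71 V.
Saturation requires V_DS ≥ V_GS − V_t = 0.834 V; 5.71 ≥ 0.834 ✓.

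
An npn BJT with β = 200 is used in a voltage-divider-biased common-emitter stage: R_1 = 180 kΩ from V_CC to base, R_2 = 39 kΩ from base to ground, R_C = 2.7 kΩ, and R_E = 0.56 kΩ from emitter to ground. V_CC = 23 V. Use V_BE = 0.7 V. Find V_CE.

V_CE ≈ 7.7 V

Thevenize the base divider: V_Th = V_CC·R_2/(R_1+R_2) = 23×39/219 = 4.1 V, R_Th = R_1‖R_2 = 32.1 kΩ.
Base-emitter loop: V_Th = I_B·R_Th + V_BE + (β+1)I_B·R_E, so I_B = (4.1 − 0.7) / (32.1 + 201×0.56) = 0.0235 mA.
I_C = β·I_B = 200×0.0235 = 4.7 mA, and I_E = (β+1)I_B = 4.72 mA.
V_CE = V_CC − I_C·R_C − I_E·R_E = 23 − 4.7×2.7 − 4.72×0.56 = 7.68 V.
V_CE = 7.68 V > 0.2 V confirms active-region operation.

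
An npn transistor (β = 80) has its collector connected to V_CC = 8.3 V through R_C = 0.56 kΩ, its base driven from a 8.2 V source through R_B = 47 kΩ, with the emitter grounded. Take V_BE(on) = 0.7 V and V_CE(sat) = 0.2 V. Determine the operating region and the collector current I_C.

Assume active. Base-emitter loop: I_B = (V_BB − V_BE)/R_B = (8.2 − 0.7)/47 = 0.16 mA.
I_C = β·I_B = 80×0.16 = 12.8 mA.
V_CE = V_CC − I_C·R_C = 8.3 − 12.8×0.56 = 1.15 V > V_CE(sat), so the active-region assumption holds.

active; I_C ≈ 13 mA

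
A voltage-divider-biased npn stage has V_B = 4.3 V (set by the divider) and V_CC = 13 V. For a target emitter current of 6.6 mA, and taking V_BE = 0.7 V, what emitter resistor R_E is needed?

R_E ≈ 0.55 kΩ

V_E = V_B − V_BE = 4.3 − 0.7 = 3.6 V.
R_E = V_E / I_E = 3.6 / 6.6 = 0.545 kΩ.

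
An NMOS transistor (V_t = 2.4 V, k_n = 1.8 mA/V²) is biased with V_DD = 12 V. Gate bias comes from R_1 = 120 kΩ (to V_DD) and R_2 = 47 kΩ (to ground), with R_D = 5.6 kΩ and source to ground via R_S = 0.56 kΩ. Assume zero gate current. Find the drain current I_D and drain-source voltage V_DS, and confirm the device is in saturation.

V_G = V_DD·R_2/(R_1+R_2) = 12×47/167 = 3.38 V.
Assume saturation: I_D = (k_n/2)(V_GS − V_t)² with V_GS = V_G − I_D·R_S = 3.38 − 0.56·I_D.
Substituting gives 0.282·I_D² − 1.99·I_D + 0.86 = 0, with roots I_D = 0.464 or 6.57 mA.
The root I_D = 6.57 mA gives V_GS = -0.302 V ≤ V_t, so take I_D = 0.464 mA.
Then V_GS = 3.12 V and V_DS = V_DD − I_D(R_D+R_S) = 12 − 0.464×6.16 = 9.14 V.
Saturation requires V_DS ≥ V_GS − V_t = 0.718 V; 9.14 ≥ 0.718 ✓.

I_D ≈ 0.46 mA, V_DS ≈ 9.1 V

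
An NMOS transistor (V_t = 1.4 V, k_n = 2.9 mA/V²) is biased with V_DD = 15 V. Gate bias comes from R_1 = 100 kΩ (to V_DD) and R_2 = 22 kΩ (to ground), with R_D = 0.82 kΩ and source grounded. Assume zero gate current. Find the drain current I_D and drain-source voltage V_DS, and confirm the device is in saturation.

I_D ≈ 2.5 mA, V_DS ≈ 13 V

V_G = V_DD·R_2/(R_1+R_2) = 15×22/122 = 2.7 V. With the source grounded, V_GS = V_G = 2.7 V.
Assume saturation: I_D = (k_n/2)(V_GS − V_t)² = (2.9/2)×(2.7 − 1.4)² = 1.45×1.3² = 2.47 mA.
V_DS = V_DD − I_D·R_D = 15 − 2.47×0.82 = 13 V.
Saturation requires V_DS ≥ V_GS − V_t = 1.3 V; 13 ≥ 1.3 ✓.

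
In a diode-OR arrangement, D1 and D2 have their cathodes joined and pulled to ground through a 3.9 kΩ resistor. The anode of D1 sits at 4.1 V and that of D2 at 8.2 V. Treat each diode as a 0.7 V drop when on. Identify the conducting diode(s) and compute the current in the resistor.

Only D2 conducts; I_R ≈ 1.9 mA

Assume both conduct. Then node N would need to be at both 4.1−0.7 = 3.4 V and 8.2−0.7 = 7.5 V, which is impossible.
Assume only D2 conducts: V_N = 8.2 − 0.7 = 7.5 V, so I_R = 7.5/3.9 = 1.92 mA.
Check D1: its anode-to-cathode voltage is 4.1 − 7.5 = -3.4 V < 0.7 V, so it is off. The assumption is consistent.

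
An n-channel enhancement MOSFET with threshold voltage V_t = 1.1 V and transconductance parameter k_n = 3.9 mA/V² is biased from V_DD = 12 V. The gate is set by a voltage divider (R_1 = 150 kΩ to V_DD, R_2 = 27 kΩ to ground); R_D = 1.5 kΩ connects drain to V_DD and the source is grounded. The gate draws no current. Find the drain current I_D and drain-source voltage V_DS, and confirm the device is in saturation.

I_D ≈ 1 mA, V_DS ≈ 10 V

V_G = V_DD·R_2/(R_1+R_2) = 12×27/177 = 1.83 V. With the source grounded, V_GS = V_G = 1.83 V.
Assume saturation: I_D = (k_n/2)(V_GS − V_t)² = (3.9/2)×(1.83 − 1.1)² = 1.95×0.731² = 1.04 mA.
V_DS = V_DD − I_D·R_D = 12 − 1.04×1.5 = 10.4 V.
Saturation requires V_DS ≥ V_GS − V_t = 0.731 V; 10.4 ≥ 0.731 ✓.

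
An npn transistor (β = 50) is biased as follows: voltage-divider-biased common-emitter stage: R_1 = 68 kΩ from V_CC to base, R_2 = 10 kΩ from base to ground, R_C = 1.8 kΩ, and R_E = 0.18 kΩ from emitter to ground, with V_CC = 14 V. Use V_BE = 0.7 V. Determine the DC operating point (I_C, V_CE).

I_C ≈ 3.1 mA, V_CE ≈ 7.9 V

Thevenize the base divider: V_Th = V_CC·R_2/(R_1+R_2) = 14×10/78 = 1.79 V, R_Th = R_1‖R_2 = 8.72 kΩ.
Base-emitter loop: V_Th = I_B·R_Th + V_BE + (β+1)I_B·R_E, so I_B = (1.79 − 0.7) / (8.72 + 51×0.18) = 0.0612 mA.
I_C = β·I_B = 50×0.0612 = 3.06 mA, and I_E = (β+1)I_B = 3.12 mA.
V_CE = V_CC − I_C·R_C − I_E·R_E = 14 − 3.06×1.8 − 3.12×0.18 = 7.93 V.
V_CE = 7.93 V > 0.2 V confirms active-region operation.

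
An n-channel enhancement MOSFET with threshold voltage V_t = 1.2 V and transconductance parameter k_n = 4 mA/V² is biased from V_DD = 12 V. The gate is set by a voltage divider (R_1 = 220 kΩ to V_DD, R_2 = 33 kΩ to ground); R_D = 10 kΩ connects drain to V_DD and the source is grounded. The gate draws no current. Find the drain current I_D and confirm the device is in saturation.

I_D ≈ 0.27 mA

V_G = V_DD·R_2/(R_1+R_2) = 12×33/253 = 1.57 V. With the source grounded, V_GS = V_G = 1.57 V.
Assume saturation: I_D = (k_n/2)(V_GS − V_t)² = (4/2)×(1.57 − 1.2)² = 2×0.365² = 0.267 mA.
V_DS = V_DD − I_D·R_D = 12 − 0.267×10 = 9.33 V.
Saturation requires V_DS ≥ V_GS − V_t = 0.365 V; 9.33 ≥ 0.365 ✓.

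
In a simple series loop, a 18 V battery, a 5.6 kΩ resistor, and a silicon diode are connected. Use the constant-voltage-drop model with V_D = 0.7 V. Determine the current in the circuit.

KVL around the loop: 18 = V_D + I·R = 0.7 + I × 5.6 kΩ.
So I = (18 − 0.7) / 5.6 kΩ = 17.3 / 5.6 = 3.09 mA.

I ≈ 3.1 mA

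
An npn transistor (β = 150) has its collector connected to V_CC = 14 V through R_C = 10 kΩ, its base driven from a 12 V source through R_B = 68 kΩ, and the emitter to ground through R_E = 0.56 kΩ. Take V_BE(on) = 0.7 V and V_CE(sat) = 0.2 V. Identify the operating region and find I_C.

Assume active: I_B = (12 − 0.7)/(68 + 151×0.56) = 0.0741 mA, I_C = β·I_B = 11.1 mA.
Then V_CE = 14 − 11.1×10 − 11.2×0.56 = -103 V < 0.2 V — the active assumption fails.
Re-solve with V_CE = 0.2 V. KCL at the emitter: V_E/R_E = (V_BB−0.7−V_E)/R_B + (V_CC−0.2−V_E)/R_C, giving V_E = 0.814 V.
I_C = (V_CC − 0.2 − V_E)/R_C = (13.8 − 0.814)/10 = 1.3 mA.
Check: I_B = (11.3 − 0.814)/68 = 0.154 mA, and β·I_B = 23.1 mA > I_C, confirming saturation.

saturation; I_C ≈ 1.3 mA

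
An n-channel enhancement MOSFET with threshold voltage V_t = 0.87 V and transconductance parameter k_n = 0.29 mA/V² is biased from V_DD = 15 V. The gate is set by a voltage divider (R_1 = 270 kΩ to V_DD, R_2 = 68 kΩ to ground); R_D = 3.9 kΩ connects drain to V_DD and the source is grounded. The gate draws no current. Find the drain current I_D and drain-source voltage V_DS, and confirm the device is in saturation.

V_G = V_DD·R_2/(R_1+R_2) = 15×68/338 = 3.02 V. With the source grounded, V_GS = V_G = 3.02 V.
Assume saturation: I_D = (k_n/2)(V_GS − V_t)² = (0.29/2)×(3.02 − 0.87)² = 0.145×2.15² = 0.669 mA.
V_DS = V_DD − I_D·R_D = 15 − 0.669×3.9 = 12.4 V.
Saturation requires V_DS ≥ V_GS − V_t = 2.15 V; 12.4 ≥ 2.15 ✓.

I_D ≈ 0.67 mA, V_DS ≈ 12 V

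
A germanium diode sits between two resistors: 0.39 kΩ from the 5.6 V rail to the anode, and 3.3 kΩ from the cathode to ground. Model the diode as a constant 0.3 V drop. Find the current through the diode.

The two resistors are in series with the diode, so KVL gives 5.6 = I·0.39 + 0.3 + I·3.3.
I = (5.6 − 0.3) / (0.39 + 3.3) kΩ = 5.3 / 3.69 = 1.44 mA.

I ≈ 1.4 mA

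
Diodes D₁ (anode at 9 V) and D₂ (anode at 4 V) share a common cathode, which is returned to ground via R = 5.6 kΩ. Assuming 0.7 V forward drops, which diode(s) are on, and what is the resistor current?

Assume both conduct. Then node N would need to be at both 9−0.7 = 8.3 V and 4−0.7 = 3.3 V, which is impossible.
Assume only D₁ conducts: V_N = 9 − 0.7 = 8.3 V, so I_R = 8.3/5.6 = 1.48 mA.
Check D₂: its anode-to-cathode voltage is 4 − 8.3 = -4.3 V < 0.7 V, so it is off. The assumption is consistent.

Only D₁ conducts; I_R ≈ 1.5 mA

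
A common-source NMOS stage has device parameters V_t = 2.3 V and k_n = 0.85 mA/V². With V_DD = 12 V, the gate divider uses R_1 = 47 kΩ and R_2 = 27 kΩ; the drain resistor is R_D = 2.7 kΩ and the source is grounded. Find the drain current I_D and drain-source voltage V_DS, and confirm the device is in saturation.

V_G = V_DD·R_2/(R_1+R_2) = 12×27/74 = 4.38 V. With the source grounded, V_GS = V_G = 4.38 V.
Assume saturation: I_D = (k_n/2)(V_GS − V_t)² = (0.85/2)×(4.38 − 2.3)² = 0.425×2.08² = 1.84 mA.
V_DS = V_DD − I_D·R_D = 12 − 1.84×2.7 = 7.04 V.
Saturation requires V_DS ≥ V_GS − V_t = 2.08 V; 7.04 ≥ 2.08 ✓.

I_D ≈ 1.8 mA, V_DS ≈ 7 V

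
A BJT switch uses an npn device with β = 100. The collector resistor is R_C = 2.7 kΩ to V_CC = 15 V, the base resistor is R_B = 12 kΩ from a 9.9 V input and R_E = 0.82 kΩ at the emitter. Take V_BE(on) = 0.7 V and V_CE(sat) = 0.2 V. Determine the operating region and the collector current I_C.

saturation; I_C ≈ 4.1 mA

Assume active: I_B = (9.9 − 0.7)/(12 + 101×0.82) = 0.097 mA, I_C = β·I_B = 9.7 mA.
Then V_CE = 15 − 9.7×2.7 − 9.8×0.82 = -19.2 V < 0.2 V — the active assumption fails.
Re-solve with V_CE = 0.2 V. KCL at the emitter: V_E/R_E = (V_BB−0.7−V_E)/R_B + (V_CC−0.2−V_E)/R_C, giving V_E = 3.73 V.
I_C = (V_CC − 0.2 − V_E)/R_C = (14.8 − 3.73)/2.7 = 4.1 mA.
Check: I_B = (9.2 − 3.73)/12 = 0.455 mA, and β·I_B = 45.5 mA > I_C, confirming saturation.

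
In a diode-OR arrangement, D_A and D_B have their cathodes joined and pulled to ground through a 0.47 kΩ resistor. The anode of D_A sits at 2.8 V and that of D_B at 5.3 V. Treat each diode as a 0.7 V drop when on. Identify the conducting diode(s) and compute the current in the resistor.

Only D_B conducts; I_R ≈ 9.8 mA

Assume both conduct. Then node N would need to be at both 2.8−0.7 = 2.1 V and 5.3−0.7 = 4.6 V, which is impossible.
Assume only D_B conducts: V_N = 5.3 − 0.7 = 4.6 V, so I_R = 4.6/0.47 = 9.79 mA.
Check D_A: its anode-to-cathode voltage is 2.8 − 4.6 = -1.8 V < 0.7 V, so it is off. The assumption is consistent.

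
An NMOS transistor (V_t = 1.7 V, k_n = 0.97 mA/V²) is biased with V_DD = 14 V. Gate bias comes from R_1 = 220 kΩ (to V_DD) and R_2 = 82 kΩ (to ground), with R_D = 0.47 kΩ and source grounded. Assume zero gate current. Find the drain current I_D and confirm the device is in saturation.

V_G = V_DD·R_2/(R_1+R_2) = 14×82/302 = 3.8 V. With the source grounded, V_GS = V_G = 3.8 V.
Assume saturation: I_D = (k_n/2)(V_GS − V_t)² = (0.97/2)×(3.8 − 1.7)² = 0.485×2.1² = 2.14 mA.
V_DS = V_DD − I_D·R_D = 14 − 2.14×0.47 = 13 V.
Saturation requires V_DS ≥ V_GS − V_t = 2.1 V; 13 ≥ 2.1 ✓.

I_D ≈ 2.1 mA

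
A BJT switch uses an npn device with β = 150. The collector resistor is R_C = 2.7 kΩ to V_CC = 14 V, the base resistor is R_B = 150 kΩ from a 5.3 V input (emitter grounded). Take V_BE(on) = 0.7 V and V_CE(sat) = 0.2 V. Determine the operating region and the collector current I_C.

active; I_C ≈ 4.6 mA

Assume active. Base-emitter loop: I_B = (V_BB − V_BE)/R_B = (5.3 − 0.7)/150 = 0.0307 mA.
I_C = β·I_B = 150×0.0307 = 4.6 mA.
V_CE = V_CC − I_C·R_C = 14 − 4.6×2.7 = 1.58 V > V_CE(sat), so the active-region assumption holds.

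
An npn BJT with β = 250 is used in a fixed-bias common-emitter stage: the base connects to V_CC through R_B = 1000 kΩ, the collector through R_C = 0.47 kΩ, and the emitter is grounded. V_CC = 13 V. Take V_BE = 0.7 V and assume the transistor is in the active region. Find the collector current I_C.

I_C ≈ 3.1 mA

Base loop: V_CC = I_B·R_B + V_BE, so I_B = (13 − 0.7)/1000 kΩ = 0.0123 mA.
In the active region I_C = β·I_B = 250 × 0.0123 = 3.08 mA.
Collector loop: V_CE = V_CC − I_C·R_C = 13 − 3.08×0.47 = 11.6 V.
Since V_CE = 11.6 V > V_CE(sat) ≈ 0.2 V, the transistor is in the active region as assumed.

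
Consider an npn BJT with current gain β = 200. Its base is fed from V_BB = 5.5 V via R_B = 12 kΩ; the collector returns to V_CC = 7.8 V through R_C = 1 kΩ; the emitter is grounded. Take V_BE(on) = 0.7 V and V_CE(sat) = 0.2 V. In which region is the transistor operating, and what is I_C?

saturation; I_C ≈ 7.6 mA

Assume active: I_B = (5.5 − 0.7)/12 = 0.4 mA, giving I_C = β·I_B = 80 mA.
But then V_CE = 7.8 − 80×1 = -72.2 V < V_CE(sat) = 0.2 V — impossible in the active region.
So the transistor is saturated. With V_CE = 0.2 V, I_C = (V_CC − 0.2)/R_C = 7.6/1 = 7.6 mA.
Check: β·I_B = 80 mA > I_C = 7.6 mA, confirming saturation.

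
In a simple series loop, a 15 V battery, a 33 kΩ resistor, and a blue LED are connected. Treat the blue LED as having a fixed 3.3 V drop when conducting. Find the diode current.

KVL around the loop: 15 = V_D + I·R = 3.3 + I × 33 kΩ.
So I = (15 − 3.3) / 33 kΩ = 11.7 / 33 = 0.355 mA.

I ≈ 0.35 mA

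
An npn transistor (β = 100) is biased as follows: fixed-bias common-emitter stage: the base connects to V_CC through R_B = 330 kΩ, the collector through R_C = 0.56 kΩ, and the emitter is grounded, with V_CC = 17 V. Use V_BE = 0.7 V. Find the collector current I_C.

Base loop: V_CC = I_B·R_B + V_BE, so I_B = (17 − 0.7)/330 kΩ = 0.0494 mA.
In the active region I_C = β·I_B = 100 × 0.0494 = 4.94 mA.
Collector loop: V_CE = V_CC − I_C·R_C = 17 − 4.94×0.56 = 14.2 V.
Since V_CE = 14.2 V > V_CE(sat) ≈ 0.2 V, the transistor is in the active region as assumed.

I_C ≈ 4.9 mA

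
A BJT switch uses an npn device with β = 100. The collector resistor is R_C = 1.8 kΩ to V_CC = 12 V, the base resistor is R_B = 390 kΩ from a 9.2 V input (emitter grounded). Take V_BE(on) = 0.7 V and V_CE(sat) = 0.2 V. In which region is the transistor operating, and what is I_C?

active; I_C ≈ 2.2 mA

Assume active. Base-emitter loop: I_B = (V_BB − V_BE)/R_B = (9.2 − 0.7)/390 = 0.0218 mA.
I_C = β·I_B = 100×0.0218 = 2.18 mA.
V_CE = V_CC − I_C·R_C = 12 − 2.18×1.8 = 8.08 V > V_CE(sat), so the active-region assumption holds.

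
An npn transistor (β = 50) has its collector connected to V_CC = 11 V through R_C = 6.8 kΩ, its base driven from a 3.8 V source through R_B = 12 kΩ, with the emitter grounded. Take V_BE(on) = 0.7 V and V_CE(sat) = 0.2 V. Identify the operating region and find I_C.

saturation; I_C ≈ 1.6 mA

Assume active: I_B = (3.8 − 0.7)/12 = 0.258 mA, giving I_C = β·I_B = 12.9 mA.
But then V_CE = 11 − 12.9×6.8 = -76.8 V < V_CE(sat) = 0.2 V — impossible in the active region.
So the transistor is saturated. With V_CE = 0.2 V, I_C = (V_CC − 0.2)/R_C = 10.8/6.8 = 1.59 mA.
Check: β·I_B = 12.9 mA > I_C = 1.59 mA, confirming saturation.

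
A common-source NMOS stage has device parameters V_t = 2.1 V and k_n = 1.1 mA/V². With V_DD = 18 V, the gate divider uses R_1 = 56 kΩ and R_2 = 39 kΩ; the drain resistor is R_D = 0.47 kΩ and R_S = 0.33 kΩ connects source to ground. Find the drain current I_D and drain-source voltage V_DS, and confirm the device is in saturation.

I_D ≈ 6 mA, V_DS ≈ 13 V

V_G = V_DD·R_2/(R_1+R_2) = 18×39/95 = 7.39 V.
Assume saturation: I_D = (k_n/2)(V_GS − V_t)² with V_GS = V_G − I_D·R_S = 7.39 − 0.33·I_D.
Substituting gives 0.0599·I_D² − 2.92·I_D + 15.4 = 0, with roots I_D = 6.01 or 42.7 mA.
The root I_D = 42.7 mA gives V_GS = -6.72 V ≤ V_t, so take I_D = 6.01 mA.
Then V_GS = 5.41 V and V_DS = V_DD − I_D(R_D+R_S) = 18 − 6.01×0.8 = 13.2 V.
Saturation requires V_DS ≥ V_GS − V_t = 3.31 V; 13.2 ≥ 3.31 ✓.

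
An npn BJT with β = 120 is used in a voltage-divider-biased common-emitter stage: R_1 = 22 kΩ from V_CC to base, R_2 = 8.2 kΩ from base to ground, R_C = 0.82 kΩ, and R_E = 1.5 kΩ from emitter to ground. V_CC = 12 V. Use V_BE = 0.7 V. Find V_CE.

V_CE ≈ 8.2 V

Thevenize the base divider: V_Th = V_CC·R_2/(R_1+R_2) = 12×8.2/30.2 = 3.26 V, R_Th = R_1‖R_2 = 5.97 kΩ.
Base-emitter loop: V_Th = I_B·R_Th + V_BE + (β+1)I_B·R_E, so I_B = (3.26 − 0.7) / (5.97 + 121×1.5) = 0.0136 mA.
I_C = β·I_B = 120×0.0136 = 1.64 mA, and I_E = (β+1)I_B = 1.65 mA.
V_CE = V_CC − I_C·R_C − I_E·R_E = 12 − 1.64×0.82 − 1.65×1.5 = 8.18 V.
V_CE = 8.18 V > 0.2 V confirms active-region operation.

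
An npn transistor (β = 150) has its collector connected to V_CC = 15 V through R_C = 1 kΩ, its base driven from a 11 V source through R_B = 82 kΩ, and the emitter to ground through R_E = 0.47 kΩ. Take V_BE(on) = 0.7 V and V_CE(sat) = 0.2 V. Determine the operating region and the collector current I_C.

saturation; I_C ≈ 10 mA

Assume active: I_B = (11 − 0.7)/(82 + 151×0.47) = 0.0673 mA, I_C = β·I_B = 10.1 mA.
Then V_CE = 15 − 10.1×1 − 10.2×0.47 = 0.121 V < 0.2 V — the active assumption fails.
Re-solve with V_CE = 0.2 V. KCL at the emitter: V_E/R_E = (V_BB−0.7−V_E)/R_B + (V_CC−0.2−V_E)/R_C, giving V_E = 4.75 V.
I_C = (V_CC − 0.2 − V_E)/R_C = (14.8 − 4.75)/1 = 10 mA.
Check: I_B = (10.3 − 4.75)/82 = 0.0676 mA, and β·I_B = 10.1 mA > I_C, confirming saturation.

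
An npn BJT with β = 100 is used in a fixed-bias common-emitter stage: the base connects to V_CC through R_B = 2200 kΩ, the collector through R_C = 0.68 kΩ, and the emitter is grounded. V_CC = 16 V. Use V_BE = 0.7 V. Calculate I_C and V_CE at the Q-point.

Base loop: V_CC = I_B·R_B + V_BE, so I_B = (16 − 0.7)/2200 kΩ = 0.00695 mA.
In the active region I_C = β·I_B = 100 × 0.00695 = 0.695 mA.
Collector loop: V_CE = V_CC − I_C·R_C = 16 − 0.695×0.68 = 15.5 V.
Since V_CE = 15.5 V > V_CE(sat) ≈ 0.2 V, the transistor is in the active region as assumed.

I_C ≈ 0.7 mA, V_CE ≈ 16 V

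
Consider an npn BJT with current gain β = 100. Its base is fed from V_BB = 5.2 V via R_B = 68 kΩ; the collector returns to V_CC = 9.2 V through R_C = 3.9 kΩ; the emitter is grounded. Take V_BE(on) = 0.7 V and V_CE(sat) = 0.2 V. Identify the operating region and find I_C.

Assume active: I_B = (5.2 − 0.7)/68 = 0.0662 mA, giving I_C = β·I_B = 6.62 mA.
But then V_CE = 9.2 − 6.62×3.9 = -16.6 V < V_CE(sat) = 0.2 V — impossible in the active region.
So the transistor is saturated. With V_CE = 0.2 V, I_C = (V_CC − 0.2)/R_C = 9/3.9 = 2.31 mA.
Check: β·I_B = 6.62 mA > I_C = 2.31 mA, confirming saturation.

saturation; I_C ≈ 2.3 mA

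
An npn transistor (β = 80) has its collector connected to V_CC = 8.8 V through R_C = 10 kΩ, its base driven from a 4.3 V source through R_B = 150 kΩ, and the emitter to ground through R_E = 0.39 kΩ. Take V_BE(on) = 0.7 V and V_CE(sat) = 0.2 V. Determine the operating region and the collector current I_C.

Assume active: I_B = (4.3 − 0.7)/(150 + 81×0.39) = 0.0198 mA, I_C = β·I_B = 1.59 mA.
Then V_CE = 8.8 − 1.59×10 − 1.61×0.39 = -7.69 V < 0.2 V — the active assumption fails.
Re-solve with V_CE = 0.2 V. KCL at the emitter: V_E/R_E = (V_BB−0.7−V_E)/R_B + (V_CC−0.2−V_E)/R_C, giving V_E = 0.331 V.
I_C = (V_CC − 0.2 − V_E)/R_C = (8.6 − 0.331)/10 = 0.827 mA.
Check: I_B = (3.6 − 0.331)/150 = 0.0218 mA, and β·I_B = 1.74 mA > I_C, confirming saturation.

saturation; I_C ≈ 0.83 mA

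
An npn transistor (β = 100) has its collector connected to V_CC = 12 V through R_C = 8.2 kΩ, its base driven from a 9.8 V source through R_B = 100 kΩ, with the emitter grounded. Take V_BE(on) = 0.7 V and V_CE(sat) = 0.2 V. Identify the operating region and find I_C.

Assume active: I_B = (9.8 − 0.7)/100 = 0.091 mA, giving I_C = β·I_B = 9.1 mA.
But then V_CE = 12 − 9.1×8.2 = -62.6 V < V_CE(sat) = 0.2 V — impossible in the active region.
So the transistor is saturated. With V_CE = 0.2 V, I_C = (V_CC − 0.2)/R_C = 11.8/8.2 = 1.44 mA.
Check: β·I_B = 9.1 mA > I_C = 1.44 mA, confirming saturation.

saturation; I_C ≈ 1.4 mA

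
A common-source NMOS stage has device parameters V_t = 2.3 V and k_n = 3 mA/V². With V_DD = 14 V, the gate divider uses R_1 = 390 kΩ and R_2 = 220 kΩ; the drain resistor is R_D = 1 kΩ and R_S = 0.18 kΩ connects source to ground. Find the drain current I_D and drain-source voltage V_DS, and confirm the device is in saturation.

V_G = V_DD·R_2/(R_1+R_2) = 14×220/610 = 5.05 V.
Assume saturation: I_D = (k_n/2)(V_GS − V_t)² with V_GS = V_G − I_D·R_S = 5.05 − 0.18·I_D.
Substituting gives 0.0486·I_D² − 2.48·I_D + 11.3 = 0, with roots I_D = 5.06 or 46.1 mA.
The root I_D = 46.1 mA gives V_GS = -3.24 V ≤ V_t, so take I_D = 5.06 mA.
Then V_GS = 4.14 V and V_DS = V_DD − I_D(R_D+R_S) = 14 − 5.06×1.18 = 8.02 V.
Saturation requires V_DS ≥ V_GS − V_t = 1.84 V; 8.02 ≥ 1.84 ✓.

I_D ≈ 5.1 mA, V_DS ≈ 8 V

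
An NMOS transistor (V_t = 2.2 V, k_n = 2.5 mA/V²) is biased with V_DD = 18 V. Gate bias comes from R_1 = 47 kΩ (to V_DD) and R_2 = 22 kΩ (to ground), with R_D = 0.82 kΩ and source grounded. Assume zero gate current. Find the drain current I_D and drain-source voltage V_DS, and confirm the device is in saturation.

V_G = V_DD·R_2/(R_1+R_2) = 18×22/69 = 5.74 V. With the source grounded, V_GS = V_G = 5.74 V.
Assume saturation: I_D = (k_n/2)(V_GS − V_t)² = (2.5/2)×(5.74 − 2.2)² = 1.25×3.54² = 15.7 mA.
V_DS = V_DD − I_D·R_D = 18 − 15.7×0.82 = 5.16 V.
Saturation requires V_DS ≥ V_GS − V_t = 3.54 V; 5.16 ≥ 3.54 ✓.

I_D ≈ 16 mA, V_DS ≈ 5.2 V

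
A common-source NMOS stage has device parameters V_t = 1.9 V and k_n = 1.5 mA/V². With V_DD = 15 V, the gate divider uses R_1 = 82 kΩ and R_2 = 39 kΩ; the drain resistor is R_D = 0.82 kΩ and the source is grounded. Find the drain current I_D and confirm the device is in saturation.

I_D ≈ 6.5 mA

V_G = V_DD·R_2/(R_1+R_2) = 15×39/121 = 4.83 V. With the source grounded, V_GS = V_G = 4.83 V.
Assume saturation: I_D = (k_n/2)(V_GS − V_t)² = (1.5/2)×(4.83 − 1.9)² = 0.75×2.93² = 6.46 mA.
V_DS = V_DD − I_D·R_D = 15 − 6.46×0.82 = 9.7 V.
Saturation requires V_DS ≥ V_GS − V_t = 2.93 V; 9.7 ≥ 2.93 ✓.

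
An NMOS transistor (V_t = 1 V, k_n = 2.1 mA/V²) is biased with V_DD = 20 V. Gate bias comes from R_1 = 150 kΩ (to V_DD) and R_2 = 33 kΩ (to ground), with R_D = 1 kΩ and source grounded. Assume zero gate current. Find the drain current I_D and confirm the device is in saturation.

I_D ≈ 7.1 mA

V_G = V_DD·R_2/(R_1+R_2) = 20×33/183 = 3.61 V. With the source grounded, V_GS = V_G = 3.61 V.
Assume saturation: I_D = (k_n/2)(V_GS − V_t)² = (2.1/2)×(3.61 − 1)² = 1.05×2.61² = 7.13 mA.
V_DS = V_DD − I_D·R_D = 20 − 7.13×1 = 12.9 V.
Saturation requires V_DS ≥ V_GS − V_t = 2.61 V; 12.9 ≥ 2.61 ✓.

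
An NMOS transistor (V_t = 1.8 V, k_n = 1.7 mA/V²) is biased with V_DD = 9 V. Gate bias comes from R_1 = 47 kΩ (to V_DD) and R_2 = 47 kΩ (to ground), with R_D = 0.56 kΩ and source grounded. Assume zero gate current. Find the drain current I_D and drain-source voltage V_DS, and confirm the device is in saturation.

I_D ≈ 6.2 mA, V_DS ≈ 5.5 V

V_G = V_DD·R_2/(R_1+R_2) = 9×47/94 = 4.5 V. With the source grounded, V_GS = V_G = 4.5 V.
Assume saturation: I_D = (k_n/2)(V_GS − V_t)² = (1.7/2)×(4.5 − 1.8)² = 0.85×2.7² = 6.2 mA.
V_DS = V_DD − I_D·R_D = 9 − 6.2×0.56 = 5.53 V.
Saturation requires V_DS ≥ V_GS − V_t = 2.7 V; 5.53 ≥ 2.7 ✓.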